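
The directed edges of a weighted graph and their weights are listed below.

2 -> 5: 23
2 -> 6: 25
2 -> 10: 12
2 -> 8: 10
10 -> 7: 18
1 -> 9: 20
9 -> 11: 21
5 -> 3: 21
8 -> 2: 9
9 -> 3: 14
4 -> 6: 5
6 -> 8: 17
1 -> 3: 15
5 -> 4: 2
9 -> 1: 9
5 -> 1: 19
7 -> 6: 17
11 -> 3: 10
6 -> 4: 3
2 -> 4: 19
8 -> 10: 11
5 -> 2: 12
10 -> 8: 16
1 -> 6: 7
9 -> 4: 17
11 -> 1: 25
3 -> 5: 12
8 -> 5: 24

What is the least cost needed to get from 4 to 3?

67

Candidate routes:
4–6–8–2–5–3: 5+17+9+23+21 = 75
4–6–8–5–3: 5+17+24+21 = 67
Cheapest is 4–6–8–5–3 at 67.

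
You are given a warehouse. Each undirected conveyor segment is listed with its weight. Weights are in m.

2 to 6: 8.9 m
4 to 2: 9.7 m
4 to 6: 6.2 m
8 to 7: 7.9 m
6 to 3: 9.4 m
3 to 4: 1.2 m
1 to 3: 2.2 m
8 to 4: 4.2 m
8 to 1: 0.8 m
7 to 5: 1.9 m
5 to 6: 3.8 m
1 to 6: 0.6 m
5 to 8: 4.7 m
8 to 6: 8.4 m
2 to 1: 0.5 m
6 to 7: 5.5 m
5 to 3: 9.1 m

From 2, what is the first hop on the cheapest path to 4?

Compare a few routes:
2 → 1 → 8 → 4: 0.5+0.8+4.2 = 5.5
2 → 1 → 3 → 4: 0.5+2.2+1.2 = 3.9
The minimum is 3.9 m via 2 → 1 → 3 → 4.
So from 2 the first move is to 1.

1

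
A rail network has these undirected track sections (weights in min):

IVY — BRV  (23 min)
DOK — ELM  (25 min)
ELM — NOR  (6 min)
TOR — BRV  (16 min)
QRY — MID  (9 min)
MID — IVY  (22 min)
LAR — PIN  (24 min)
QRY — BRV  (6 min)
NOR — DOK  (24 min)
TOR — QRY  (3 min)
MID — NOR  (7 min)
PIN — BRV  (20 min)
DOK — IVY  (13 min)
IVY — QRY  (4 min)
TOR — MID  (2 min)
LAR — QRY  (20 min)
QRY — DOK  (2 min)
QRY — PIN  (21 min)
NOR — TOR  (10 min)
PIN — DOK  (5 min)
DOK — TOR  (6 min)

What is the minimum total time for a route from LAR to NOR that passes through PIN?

43 min

Shortest LAR→PIN: LAR → PIN = 24
Best PIN to NOR: PIN → DOK → QRY → TOR → MID → NOR costing 19
Total via PIN: 24 + 19 = 43 min.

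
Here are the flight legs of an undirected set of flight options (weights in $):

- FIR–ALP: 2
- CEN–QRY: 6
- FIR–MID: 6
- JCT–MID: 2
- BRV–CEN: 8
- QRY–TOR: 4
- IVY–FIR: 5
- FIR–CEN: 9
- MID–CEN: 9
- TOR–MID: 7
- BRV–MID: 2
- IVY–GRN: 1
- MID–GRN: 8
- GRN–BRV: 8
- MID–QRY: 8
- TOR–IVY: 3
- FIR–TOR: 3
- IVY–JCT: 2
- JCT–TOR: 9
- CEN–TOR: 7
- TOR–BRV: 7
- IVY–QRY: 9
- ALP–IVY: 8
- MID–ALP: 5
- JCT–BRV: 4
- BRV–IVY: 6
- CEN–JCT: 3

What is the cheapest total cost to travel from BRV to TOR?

$7

Shortest distances from BRV:
BRV: 0
MID: 2  (via BRV)
JCT: 4  (via BRV)
IVY: 6  (via BRV)
CEN: 7  (via JCT)
ALP: 7  (via MID)
GRN: 7  (via IVY)
TOR: 7  (via BRV)
Shortest route: BRV–TOR = $7.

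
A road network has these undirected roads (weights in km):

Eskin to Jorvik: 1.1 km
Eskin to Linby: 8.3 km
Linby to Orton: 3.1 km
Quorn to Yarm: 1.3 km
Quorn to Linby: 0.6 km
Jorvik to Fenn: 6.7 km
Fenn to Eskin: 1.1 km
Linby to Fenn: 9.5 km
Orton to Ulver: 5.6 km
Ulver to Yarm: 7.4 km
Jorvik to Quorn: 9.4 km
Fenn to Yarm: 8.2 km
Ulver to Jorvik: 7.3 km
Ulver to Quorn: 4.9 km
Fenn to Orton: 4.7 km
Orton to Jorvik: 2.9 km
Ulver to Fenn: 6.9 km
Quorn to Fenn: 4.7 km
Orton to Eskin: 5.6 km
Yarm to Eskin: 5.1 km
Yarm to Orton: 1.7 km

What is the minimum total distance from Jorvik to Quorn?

Running Dijkstra from Jorvik:
Jorvik: 0
Eskin: 1.1  (via Jorvik)
Fenn: 2.2  (via Eskin)
Orton: 2.9  (via Jorvik)
Yarm: 4.6  (via Orton)
Quorn: 5.9  (via Yarm)
Shortest route: Jorvik → Orton → Yarm → Quorn = 5.9 km.

5.9 km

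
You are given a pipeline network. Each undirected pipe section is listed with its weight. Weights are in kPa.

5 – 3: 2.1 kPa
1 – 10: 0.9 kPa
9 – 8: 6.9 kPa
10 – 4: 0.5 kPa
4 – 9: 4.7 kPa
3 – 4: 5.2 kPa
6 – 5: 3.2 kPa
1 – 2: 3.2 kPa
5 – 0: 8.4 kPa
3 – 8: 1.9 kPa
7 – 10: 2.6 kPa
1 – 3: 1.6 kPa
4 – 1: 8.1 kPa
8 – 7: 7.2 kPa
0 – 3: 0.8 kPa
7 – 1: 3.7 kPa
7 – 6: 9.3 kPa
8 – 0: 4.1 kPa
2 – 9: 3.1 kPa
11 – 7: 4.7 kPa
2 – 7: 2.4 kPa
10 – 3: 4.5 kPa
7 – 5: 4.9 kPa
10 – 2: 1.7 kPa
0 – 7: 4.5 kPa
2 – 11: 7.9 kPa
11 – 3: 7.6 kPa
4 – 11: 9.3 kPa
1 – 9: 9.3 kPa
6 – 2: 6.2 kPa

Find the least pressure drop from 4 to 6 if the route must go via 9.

Best 4 to 9: 4–9 costing 4.7
Shortest 9→6: 9–2–6 = 9.3
Total via 9: 4.7 + 9.3 = 14 kPa.

14 kPa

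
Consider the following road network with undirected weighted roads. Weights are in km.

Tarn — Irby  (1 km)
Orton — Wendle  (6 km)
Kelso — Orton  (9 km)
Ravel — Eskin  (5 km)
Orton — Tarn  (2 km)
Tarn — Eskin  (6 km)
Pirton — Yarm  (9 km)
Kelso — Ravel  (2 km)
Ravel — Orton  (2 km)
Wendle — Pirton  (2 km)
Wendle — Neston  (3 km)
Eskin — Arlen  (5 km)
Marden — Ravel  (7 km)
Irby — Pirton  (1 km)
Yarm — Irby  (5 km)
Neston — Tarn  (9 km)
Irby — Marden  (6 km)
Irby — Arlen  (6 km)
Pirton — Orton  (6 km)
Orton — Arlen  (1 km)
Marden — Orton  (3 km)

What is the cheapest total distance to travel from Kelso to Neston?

13 km

Enumerating some paths:
Kelso - Ravel - Orton - Tarn - Neston: 2+2+2+9 = 15
Kelso - Ravel - Orton - Arlen - Irby - Pirton - Wendle - Neston: 2+2+1+6+1+2+3 = 17
Kelso - Ravel - Orton - Pirton - Wendle - Neston: 2+2+6+2+3 = 15
Kelso - Ravel - Orton - Wendle - Neston: 2+2+6+3 = 13
The minimum is 13 km via Kelso - Ravel - Orton - Wendle - Neston.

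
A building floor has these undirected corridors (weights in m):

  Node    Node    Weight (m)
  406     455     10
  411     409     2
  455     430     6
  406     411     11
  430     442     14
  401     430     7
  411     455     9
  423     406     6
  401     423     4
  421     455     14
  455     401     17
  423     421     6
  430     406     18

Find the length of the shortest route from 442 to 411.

Shortest distances from 442:
442: 0
430: 14  (via 442)
455: 20  (via 430)
401: 21  (via 430)
423: 25  (via 401)
411: 29  (via 455)
Shortest route: 442–430–455–411 = 29 m.

29 m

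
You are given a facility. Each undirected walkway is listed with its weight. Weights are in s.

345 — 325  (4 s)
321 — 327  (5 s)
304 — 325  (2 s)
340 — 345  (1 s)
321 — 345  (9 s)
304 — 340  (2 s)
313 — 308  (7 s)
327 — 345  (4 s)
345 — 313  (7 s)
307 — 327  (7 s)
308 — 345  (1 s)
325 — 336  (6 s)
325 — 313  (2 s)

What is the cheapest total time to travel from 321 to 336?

Candidate routes:
321–345–325–336: 9+4+6 = 19
321–327–345–340–304–325–336: 5+4+1+2+2+6 = 20
321–345–340–304–325–336: 9+1+2+2+6 = 20
The minimum is 19 s via 321–345–325–336.

19 s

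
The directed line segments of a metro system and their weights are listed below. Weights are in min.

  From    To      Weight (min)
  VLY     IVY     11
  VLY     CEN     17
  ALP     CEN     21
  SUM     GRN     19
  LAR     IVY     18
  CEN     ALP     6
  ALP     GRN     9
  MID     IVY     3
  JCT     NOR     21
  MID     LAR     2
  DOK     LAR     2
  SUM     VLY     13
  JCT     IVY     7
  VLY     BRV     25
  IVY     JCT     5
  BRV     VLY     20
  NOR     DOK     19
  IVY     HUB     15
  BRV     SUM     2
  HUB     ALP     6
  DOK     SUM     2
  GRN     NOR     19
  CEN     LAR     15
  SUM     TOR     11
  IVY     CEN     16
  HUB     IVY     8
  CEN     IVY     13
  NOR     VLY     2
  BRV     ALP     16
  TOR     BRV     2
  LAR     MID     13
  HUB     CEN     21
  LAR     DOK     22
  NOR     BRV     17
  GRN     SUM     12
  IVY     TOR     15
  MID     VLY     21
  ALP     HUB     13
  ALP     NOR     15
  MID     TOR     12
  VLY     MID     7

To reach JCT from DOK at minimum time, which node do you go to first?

LAR

Enumerating some paths:
DOK–LAR–MID–IVY–JCT: 2+13+3+5 = 23
DOK–LAR–IVY–JCT: 2+18+5 = 25
The minimum is 23 min via DOK–LAR–MID–IVY–JCT.
So from DOK the first move is to LAR.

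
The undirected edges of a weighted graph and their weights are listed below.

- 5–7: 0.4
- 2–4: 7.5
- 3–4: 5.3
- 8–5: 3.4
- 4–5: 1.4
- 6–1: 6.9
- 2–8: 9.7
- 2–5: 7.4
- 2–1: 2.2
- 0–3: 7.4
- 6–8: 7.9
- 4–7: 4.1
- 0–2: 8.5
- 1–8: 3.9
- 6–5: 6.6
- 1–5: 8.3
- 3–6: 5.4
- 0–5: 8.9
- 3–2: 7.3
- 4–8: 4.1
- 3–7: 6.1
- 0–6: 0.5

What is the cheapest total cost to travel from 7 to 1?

7.7

Compare a few routes:
7 - 5 - 2 - 1: 0.4+7.4+2.2 = 10
7 - 5 - 1: 0.4+8.3 = 8.7
7 - 5 - 8 - 1: 0.4+3.4+3.9 = 7.7
7 - 5 - 4 - 8 - 1: 0.4+1.4+4.1+3.9 = 9.8
The minimum is 7.7 via 7 - 5 - 8 - 1.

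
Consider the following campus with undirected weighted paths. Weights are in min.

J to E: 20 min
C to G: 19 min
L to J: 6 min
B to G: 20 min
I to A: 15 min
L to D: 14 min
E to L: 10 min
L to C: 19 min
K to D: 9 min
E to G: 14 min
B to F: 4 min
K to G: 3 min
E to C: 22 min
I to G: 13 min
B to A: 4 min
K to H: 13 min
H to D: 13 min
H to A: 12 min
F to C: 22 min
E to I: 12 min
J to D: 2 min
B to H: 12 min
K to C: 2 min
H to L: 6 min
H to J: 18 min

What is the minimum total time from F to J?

28 min

Shortest distances from F:
F: 0
B: 4  (via F)
A: 8  (via B)
H: 16  (via B)
C: 22  (via F)
L: 22  (via H)
I: 23  (via A)
G: 24  (via B)
K: 24  (via C)
J: 28  (via L)
Shortest route: F–B–H–L–J = 28 min.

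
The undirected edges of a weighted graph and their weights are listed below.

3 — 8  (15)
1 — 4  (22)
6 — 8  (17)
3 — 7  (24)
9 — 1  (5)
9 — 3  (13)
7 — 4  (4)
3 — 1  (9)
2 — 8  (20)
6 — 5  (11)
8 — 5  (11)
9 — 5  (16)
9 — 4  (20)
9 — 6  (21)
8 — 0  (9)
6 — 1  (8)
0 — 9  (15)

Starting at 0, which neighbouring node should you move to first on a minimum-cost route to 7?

Compare a few routes:
0–9–1–4–7: 15+5+22+4 = 46
0–9–4–7: 15+20+4 = 39
The minimum is 39 via 0–9–4–7.
So from 0 the first move is to 9.

9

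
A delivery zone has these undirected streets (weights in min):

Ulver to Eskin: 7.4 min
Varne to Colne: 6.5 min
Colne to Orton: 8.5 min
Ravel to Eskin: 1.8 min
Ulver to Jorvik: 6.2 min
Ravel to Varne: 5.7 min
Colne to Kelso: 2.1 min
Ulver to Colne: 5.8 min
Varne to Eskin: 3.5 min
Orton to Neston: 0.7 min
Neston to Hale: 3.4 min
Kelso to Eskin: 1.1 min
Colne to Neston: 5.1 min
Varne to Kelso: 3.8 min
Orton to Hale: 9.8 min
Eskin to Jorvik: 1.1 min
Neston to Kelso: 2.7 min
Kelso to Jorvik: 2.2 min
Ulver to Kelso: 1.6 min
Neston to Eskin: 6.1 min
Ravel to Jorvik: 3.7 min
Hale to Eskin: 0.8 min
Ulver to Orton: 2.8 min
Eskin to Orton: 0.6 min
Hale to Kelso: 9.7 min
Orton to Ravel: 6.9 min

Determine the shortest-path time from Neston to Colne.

4.5 min

Settle nodes by increasing distance from Neston:
Neston: 0
Orton: 0.7  (via Neston)
Eskin: 1.3  (via Orton)
Hale: 2.1  (via Eskin)
Jorvik: 2.4  (via Eskin)
Kelso: 2.4  (via Eskin)
Ravel: 3.1  (via Eskin)
Ulver: 3.5  (via Orton)
Colne: 4.5  (via Kelso)
Shortest route: Neston–Orton–Eskin–Kelso–Colne = 4.5 min.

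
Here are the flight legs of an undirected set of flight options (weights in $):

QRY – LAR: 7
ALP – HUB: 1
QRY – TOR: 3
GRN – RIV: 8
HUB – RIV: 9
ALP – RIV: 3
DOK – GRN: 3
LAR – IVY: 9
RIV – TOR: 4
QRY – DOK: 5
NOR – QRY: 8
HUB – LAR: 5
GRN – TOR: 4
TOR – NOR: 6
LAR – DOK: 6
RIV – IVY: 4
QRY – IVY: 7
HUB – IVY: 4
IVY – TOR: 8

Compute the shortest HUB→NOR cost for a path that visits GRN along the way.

$22

Shortest HUB→GRN: HUB–ALP–RIV–GRN = 12
Shortest GRN→NOR: GRN–TOR–NOR = 10
Total via GRN: 12 + 10 = $22.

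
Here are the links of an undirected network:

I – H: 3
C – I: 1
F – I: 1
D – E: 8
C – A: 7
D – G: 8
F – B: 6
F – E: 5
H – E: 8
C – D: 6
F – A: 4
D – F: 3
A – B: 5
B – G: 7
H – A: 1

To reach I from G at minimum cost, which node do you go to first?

Enumerating some paths:
G–D–F–I: 8+3+1 = 12
G–D–C–I: 8+6+1 = 15
G–B–F–I: 7+6+1 = 14
G–B–A–H–I: 7+5+1+3 = 16
Cheapest is G–D–F–I at 12.
So from G the first move is to D.

D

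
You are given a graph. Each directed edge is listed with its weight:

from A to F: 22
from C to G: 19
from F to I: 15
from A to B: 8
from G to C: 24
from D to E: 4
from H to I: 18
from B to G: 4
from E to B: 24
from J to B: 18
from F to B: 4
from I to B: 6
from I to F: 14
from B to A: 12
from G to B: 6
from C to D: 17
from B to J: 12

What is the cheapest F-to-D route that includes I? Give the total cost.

Best F to I: F → I costing 15
Shortest I→D: I → B → G → C → D = 51
Total via I: 15 + 51 = 66.

66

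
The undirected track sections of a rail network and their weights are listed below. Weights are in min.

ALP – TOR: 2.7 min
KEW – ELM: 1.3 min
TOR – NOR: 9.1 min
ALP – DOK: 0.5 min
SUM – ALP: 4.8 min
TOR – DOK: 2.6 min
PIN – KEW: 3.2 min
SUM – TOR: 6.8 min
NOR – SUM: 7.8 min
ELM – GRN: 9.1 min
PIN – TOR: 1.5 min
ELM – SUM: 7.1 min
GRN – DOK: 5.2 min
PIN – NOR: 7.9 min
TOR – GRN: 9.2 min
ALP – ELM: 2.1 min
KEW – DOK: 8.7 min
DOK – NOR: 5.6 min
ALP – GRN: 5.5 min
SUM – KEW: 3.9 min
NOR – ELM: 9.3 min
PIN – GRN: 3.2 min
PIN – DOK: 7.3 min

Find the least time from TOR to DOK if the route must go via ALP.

3.2 min

Best TOR to ALP: TOR–ALP costing 2.7
Shortest ALP→DOK: ALP–DOK = 0.5
Total via ALP: 2.7 + 0.5 = 3.2 min.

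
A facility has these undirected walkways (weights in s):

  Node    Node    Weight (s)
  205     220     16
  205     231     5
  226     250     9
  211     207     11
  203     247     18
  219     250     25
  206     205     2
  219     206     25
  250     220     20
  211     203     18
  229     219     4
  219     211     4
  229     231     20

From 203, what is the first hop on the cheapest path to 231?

211

Enumerating some paths:
203–211–219–206–205–231: 18+4+25+2+5 = 54
203–211–219–229–231: 18+4+4+20 = 46
Cheapest is 203–211–219–229–231 at 46 s.
So from 203 the first move is to 211.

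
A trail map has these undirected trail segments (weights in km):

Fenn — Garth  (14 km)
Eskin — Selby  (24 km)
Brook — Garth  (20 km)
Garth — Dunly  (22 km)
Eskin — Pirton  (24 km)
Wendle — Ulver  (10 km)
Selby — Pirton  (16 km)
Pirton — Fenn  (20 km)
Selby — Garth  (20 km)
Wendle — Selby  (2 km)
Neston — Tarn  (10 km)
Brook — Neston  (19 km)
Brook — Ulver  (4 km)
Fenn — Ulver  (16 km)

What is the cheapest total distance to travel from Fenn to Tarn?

Enumerating some paths:
Fenn → Ulver → Brook → Neston → Tarn: 16+4+19+10 = 49
Fenn → Garth → Selby → Wendle → Ulver → Brook → Neston → Tarn: 14+20+2+10+4+19+10 = 79
Fenn → Garth → Brook → Neston → Tarn: 14+20+19+10 = 63
Cheapest is Fenn → Ulver → Brook → Neston → Tarn at 49 km.

49 km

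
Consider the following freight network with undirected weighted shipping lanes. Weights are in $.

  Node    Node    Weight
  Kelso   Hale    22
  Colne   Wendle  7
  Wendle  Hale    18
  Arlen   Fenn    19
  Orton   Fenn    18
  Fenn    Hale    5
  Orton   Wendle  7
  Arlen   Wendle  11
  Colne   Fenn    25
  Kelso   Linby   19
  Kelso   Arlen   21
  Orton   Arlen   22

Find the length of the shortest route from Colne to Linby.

$58

Settle nodes by increasing distance from Colne:
Colne: 0
Wendle: 7  (via Colne)
Orton: 14  (via Wendle)
Arlen: 18  (via Wendle)
Fenn: 25  (via Colne)
Hale: 25  (via Wendle)
Kelso: 39  (via Arlen)
Linby: 58  (via Kelso)
Shortest route: Colne → Wendle → Arlen → Kelso → Linby = $58.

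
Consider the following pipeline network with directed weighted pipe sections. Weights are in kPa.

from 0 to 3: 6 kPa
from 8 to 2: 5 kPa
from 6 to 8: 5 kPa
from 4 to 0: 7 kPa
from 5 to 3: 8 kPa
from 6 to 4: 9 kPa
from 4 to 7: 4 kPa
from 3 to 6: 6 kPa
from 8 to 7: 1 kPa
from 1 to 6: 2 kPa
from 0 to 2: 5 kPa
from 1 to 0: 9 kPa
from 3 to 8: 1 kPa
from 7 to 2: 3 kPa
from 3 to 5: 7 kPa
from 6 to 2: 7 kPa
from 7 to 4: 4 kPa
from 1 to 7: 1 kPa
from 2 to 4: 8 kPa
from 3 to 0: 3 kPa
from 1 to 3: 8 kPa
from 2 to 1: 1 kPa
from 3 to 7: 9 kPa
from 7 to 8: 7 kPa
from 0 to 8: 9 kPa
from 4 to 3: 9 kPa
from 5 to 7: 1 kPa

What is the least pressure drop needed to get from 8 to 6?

Candidate routes:
8 → 2 → 1 → 6: 5+1+2 = 8
8 → 7 → 2 → 1 → 6: 1+3+1+2 = 7
Cheapest is 8 → 7 → 2 → 1 → 6 at 7 kPa.

7 kPa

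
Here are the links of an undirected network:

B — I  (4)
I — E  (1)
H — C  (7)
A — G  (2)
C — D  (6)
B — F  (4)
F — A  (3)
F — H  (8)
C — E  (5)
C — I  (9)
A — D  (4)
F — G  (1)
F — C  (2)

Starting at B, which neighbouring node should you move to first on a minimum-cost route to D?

F

Enumerating some paths:
B → F → A → D: 4+3+4 = 11
B → F → C → D: 4+2+6 = 12
The minimum is 11 via B → F → A → D.
So from B the first move is to F.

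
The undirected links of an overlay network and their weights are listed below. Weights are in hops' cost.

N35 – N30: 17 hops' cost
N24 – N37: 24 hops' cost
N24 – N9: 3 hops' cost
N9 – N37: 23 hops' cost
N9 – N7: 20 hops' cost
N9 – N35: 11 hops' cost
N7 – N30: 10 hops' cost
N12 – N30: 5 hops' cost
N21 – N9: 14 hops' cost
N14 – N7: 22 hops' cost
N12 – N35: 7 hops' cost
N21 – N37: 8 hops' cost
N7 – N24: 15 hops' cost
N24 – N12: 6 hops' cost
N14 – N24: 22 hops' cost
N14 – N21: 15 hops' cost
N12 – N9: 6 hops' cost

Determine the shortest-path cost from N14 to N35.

35 hops' cost

Settle nodes by increasing distance from N14:
N14: 0
N21: 15  (via N14)
N24: 22  (via N14)
N7: 22  (via N14)
N37: 23  (via N21)
N9: 25  (via N24)
N12: 28  (via N24)
N30: 32  (via N7)
N35: 35  (via N12)
Shortest route: N14–N24–N12–N35 = 35 hops' cost.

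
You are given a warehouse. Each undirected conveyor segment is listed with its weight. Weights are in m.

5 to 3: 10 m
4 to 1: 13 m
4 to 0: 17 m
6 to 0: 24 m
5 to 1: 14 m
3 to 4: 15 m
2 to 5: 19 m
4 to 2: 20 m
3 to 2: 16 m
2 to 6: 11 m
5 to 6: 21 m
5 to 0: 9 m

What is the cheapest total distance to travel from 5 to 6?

21 m

Enumerating some paths:
5–3–2–6: 10+16+11 = 37
5–2–6: 19+11 = 30
5–0–6: 9+24 = 33
5–6: 21 = 21
The minimum is 21 m via 5–6.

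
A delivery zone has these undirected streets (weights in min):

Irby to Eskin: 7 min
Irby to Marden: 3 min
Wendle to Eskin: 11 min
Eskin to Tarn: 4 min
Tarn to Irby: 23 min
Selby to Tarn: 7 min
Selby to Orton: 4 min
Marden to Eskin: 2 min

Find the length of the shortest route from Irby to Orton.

20 min

Settle nodes by increasing distance from Irby:
Irby: 0
Marden: 3  (via Irby)
Eskin: 5  (via Marden)
Tarn: 9  (via Eskin)
Selby: 16  (via Tarn)
Wendle: 16  (via Eskin)
Orton: 20  (via Selby)
Shortest route: Irby–Marden–Eskin–Tarn–Selby–Orton = 20 min.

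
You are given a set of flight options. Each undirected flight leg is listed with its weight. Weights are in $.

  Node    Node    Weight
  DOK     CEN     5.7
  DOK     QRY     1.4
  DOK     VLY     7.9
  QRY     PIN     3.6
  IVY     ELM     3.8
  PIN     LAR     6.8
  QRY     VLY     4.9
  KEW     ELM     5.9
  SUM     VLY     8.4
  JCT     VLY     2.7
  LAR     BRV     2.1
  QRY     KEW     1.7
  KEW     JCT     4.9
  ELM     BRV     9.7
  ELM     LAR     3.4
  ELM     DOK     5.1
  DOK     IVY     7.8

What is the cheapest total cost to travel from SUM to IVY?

$22.5

Candidate routes:
SUM → VLY → QRY → DOK → IVY: 8.4+4.9+1.4+7.8 = 22.5
SUM → VLY → DOK → IVY: 8.4+7.9+7.8 = 24.1
SUM → VLY → QRY → DOK → ELM → IVY: 8.4+4.9+1.4+5.1+3.8 = 23.6
Cheapest is SUM → VLY → QRY → DOK → IVY at $22.5.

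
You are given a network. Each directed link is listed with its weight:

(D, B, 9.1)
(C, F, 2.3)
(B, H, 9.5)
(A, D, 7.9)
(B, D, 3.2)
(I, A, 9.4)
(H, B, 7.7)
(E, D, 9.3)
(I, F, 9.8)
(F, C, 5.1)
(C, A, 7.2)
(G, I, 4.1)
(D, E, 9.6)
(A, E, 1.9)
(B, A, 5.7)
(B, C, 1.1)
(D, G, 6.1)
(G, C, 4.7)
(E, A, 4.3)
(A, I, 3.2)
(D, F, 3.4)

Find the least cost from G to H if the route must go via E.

41.7

Shortest G→E: G–C–A–E = 13.8
Shortest E→H: E–D–B–H = 27.9
Total via E: 13.8 + 27.9 = 41.7.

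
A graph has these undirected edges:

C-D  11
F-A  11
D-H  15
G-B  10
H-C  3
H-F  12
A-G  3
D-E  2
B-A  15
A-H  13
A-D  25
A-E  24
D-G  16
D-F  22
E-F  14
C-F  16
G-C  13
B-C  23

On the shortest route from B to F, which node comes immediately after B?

G

Enumerating some paths:
B - G - C - H - F: 10+13+3+12 = 38
B - G - A - F: 10+3+11 = 24
B - A - F: 15+11 = 26
Cheapest is B - G - A - F at 24.
So from B the first move is to G.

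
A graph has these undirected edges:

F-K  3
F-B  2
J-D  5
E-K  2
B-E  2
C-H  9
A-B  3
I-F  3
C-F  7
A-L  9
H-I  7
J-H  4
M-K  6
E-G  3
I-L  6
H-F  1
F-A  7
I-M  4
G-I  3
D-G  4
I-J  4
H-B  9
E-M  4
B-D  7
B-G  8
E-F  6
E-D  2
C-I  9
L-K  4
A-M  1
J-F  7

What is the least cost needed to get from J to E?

7

Candidate routes:
J–H–F–K–E: 4+1+3+2 = 10
J–D–E: 5+2 = 7
J–H–F–B–E: 4+1+2+2 = 9
Cheapest is J–D–E at 7.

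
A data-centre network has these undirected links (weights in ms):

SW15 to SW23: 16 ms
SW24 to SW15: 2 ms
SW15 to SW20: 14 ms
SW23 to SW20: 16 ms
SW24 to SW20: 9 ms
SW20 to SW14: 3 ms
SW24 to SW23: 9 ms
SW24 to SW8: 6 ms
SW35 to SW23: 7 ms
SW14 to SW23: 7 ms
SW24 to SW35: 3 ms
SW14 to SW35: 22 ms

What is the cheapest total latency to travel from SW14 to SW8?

Candidate routes:
SW14 → SW23 → SW24 → SW8: 7+9+6 = 22
SW14 → SW20 → SW15 → SW24 → SW8: 3+14+2+6 = 25
SW14 → SW23 → SW35 → SW24 → SW8: 7+7+3+6 = 23
SW14 → SW20 → SW24 → SW8: 3+9+6 = 18
The minimum is 18 ms via SW14 → SW20 → SW24 → SW8.

18 ms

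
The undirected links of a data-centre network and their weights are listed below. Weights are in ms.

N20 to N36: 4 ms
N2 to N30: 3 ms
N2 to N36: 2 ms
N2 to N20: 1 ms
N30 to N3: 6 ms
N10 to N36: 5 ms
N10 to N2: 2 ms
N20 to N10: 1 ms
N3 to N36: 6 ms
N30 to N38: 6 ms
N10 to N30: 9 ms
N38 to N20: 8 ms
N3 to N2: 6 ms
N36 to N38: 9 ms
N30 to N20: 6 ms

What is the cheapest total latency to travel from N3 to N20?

Settle nodes by increasing distance from N3:
N3: 0
N30: 6  (via N3)
N2: 6  (via N3)
N36: 6  (via N3)
N20: 7  (via N2)
Shortest route: N3–N2–N20 = 7 ms.

7 ms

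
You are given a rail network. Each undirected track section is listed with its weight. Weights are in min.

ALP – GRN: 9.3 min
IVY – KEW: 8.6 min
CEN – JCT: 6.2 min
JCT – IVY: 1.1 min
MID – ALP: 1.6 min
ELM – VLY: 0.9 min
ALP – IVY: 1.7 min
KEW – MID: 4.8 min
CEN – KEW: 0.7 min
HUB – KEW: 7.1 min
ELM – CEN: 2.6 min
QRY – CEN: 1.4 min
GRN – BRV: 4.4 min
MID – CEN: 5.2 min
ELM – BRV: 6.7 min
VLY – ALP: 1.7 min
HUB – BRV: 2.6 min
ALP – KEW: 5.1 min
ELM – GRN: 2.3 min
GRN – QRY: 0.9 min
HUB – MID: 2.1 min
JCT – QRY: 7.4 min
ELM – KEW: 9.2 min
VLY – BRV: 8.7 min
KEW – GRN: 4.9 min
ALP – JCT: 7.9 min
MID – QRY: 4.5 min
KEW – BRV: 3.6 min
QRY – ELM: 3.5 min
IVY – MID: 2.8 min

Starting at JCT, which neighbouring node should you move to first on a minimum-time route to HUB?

IVY

Compare a few routes:
JCT–IVY–MID–HUB: 1.1+2.8+2.1 = 6
JCT–IVY–ALP–MID–HUB: 1.1+1.7+1.6+2.1 = 6.5
Cheapest is JCT–IVY–MID–HUB at 6 min.
So from JCT the first move is to IVY.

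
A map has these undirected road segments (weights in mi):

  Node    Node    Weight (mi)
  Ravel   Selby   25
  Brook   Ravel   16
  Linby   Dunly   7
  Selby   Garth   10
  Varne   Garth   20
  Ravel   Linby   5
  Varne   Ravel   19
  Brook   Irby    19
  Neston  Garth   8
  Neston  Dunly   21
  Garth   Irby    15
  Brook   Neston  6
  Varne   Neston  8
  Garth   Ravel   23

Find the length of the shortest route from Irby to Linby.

40 mi

Candidate routes:
Irby → Brook → Ravel → Linby: 19+16+5 = 40
Irby → Garth → Ravel → Linby: 15+23+5 = 43
The minimum is 40 mi via Irby → Brook → Ravel → Linby.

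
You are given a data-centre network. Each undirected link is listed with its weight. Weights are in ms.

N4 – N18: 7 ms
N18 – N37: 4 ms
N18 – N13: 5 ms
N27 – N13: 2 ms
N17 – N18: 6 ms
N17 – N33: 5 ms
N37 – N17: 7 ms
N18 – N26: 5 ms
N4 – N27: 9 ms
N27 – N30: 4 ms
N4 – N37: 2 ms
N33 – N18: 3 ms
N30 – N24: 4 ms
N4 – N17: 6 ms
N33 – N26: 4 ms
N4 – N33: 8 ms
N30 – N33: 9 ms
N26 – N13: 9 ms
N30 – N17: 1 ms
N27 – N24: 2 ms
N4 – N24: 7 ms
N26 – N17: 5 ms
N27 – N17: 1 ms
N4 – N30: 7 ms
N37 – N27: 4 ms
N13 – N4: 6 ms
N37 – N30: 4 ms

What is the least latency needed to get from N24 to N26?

Candidate routes:
N24 - N30 - N17 - N26: 4+1+5 = 10
N24 - N27 - N17 - N26: 2+1+5 = 8
Cheapest is N24 - N27 - N17 - N26 at 8 ms.

8 ms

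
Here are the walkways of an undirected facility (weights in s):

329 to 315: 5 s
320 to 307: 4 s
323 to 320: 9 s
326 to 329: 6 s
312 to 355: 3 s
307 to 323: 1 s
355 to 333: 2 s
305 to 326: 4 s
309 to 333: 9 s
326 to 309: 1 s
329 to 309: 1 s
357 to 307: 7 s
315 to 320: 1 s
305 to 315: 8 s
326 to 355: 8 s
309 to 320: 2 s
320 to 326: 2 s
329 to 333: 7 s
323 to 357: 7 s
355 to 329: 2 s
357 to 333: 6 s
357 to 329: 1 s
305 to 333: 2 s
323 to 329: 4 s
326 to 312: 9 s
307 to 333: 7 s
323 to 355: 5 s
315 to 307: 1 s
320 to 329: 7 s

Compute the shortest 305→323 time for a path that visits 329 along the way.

10 s

Shortest 305→329: 305 → 333 → 355 → 329 = 6
Shortest 329→323: 329 → 323 = 4
Total via 329: 6 + 4 = 10 s.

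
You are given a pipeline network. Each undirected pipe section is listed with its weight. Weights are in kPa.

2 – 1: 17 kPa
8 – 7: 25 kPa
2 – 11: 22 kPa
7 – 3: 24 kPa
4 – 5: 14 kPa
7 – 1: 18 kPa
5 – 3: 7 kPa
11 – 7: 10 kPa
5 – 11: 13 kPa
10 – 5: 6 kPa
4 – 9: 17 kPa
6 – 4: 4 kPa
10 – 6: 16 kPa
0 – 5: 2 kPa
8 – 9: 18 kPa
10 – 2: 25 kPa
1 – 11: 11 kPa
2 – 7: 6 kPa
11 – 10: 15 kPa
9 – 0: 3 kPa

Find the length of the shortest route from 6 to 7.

41 kPa

Compare a few routes:
6 - 10 - 5 - 11 - 7: 16+6+13+10 = 45
6 - 10 - 2 - 7: 16+25+6 = 47
6 - 10 - 11 - 7: 16+15+10 = 41
Cheapest is 6 - 10 - 11 - 7 at 41 kPa.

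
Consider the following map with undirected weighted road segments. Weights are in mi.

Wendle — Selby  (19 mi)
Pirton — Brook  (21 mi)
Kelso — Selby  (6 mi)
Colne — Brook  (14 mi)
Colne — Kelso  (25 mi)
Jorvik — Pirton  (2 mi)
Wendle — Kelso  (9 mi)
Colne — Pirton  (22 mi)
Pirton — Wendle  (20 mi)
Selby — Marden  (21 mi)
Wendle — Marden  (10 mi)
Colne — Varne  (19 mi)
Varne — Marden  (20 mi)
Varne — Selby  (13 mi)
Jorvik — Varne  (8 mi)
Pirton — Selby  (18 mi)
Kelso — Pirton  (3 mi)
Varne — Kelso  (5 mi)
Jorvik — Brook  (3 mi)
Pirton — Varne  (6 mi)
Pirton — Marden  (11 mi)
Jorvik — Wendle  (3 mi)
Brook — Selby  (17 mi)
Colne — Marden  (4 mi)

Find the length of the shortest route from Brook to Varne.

Settle nodes by increasing distance from Brook:
Brook: 0
Jorvik: 3  (via Brook)
Pirton: 5  (via Jorvik)
Wendle: 6  (via Jorvik)
Kelso: 8  (via Pirton)
Varne: 11  (via Jorvik)
Shortest route: Brook → Jorvik → Varne = 11 mi.

11 mi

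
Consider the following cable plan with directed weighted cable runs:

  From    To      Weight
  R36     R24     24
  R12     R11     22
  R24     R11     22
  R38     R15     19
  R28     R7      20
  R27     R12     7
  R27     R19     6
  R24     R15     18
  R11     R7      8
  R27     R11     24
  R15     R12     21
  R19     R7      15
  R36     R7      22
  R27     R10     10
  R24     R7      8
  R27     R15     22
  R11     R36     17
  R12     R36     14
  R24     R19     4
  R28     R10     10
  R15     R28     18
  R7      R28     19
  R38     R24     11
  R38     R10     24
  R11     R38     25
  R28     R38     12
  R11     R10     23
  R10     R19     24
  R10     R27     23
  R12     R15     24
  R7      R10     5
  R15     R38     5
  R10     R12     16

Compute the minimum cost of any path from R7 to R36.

Enumerating some paths:
R7 → R10 → R27 → R12 → R36: 5+23+7+14 = 49
R7 → R10 → R12 → R36: 5+16+14 = 35
The minimum is 35 via R7 → R10 → R12 → R36.

35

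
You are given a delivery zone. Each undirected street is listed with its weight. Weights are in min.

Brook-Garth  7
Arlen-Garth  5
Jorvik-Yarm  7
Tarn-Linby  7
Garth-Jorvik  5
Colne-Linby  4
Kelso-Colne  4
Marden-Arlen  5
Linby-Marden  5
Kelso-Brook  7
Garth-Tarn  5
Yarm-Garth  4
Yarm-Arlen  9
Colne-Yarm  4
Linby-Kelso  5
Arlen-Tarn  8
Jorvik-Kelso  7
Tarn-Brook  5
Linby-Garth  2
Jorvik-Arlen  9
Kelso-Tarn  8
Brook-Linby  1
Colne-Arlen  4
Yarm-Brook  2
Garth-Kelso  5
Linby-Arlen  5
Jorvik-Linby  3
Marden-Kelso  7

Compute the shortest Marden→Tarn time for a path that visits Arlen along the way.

13 min

Shortest Marden→Arlen: Marden–Arlen = 5
Shortest Arlen→Tarn: Arlen–Tarn = 8
Total via Arlen: 5 + 8 = 13 min.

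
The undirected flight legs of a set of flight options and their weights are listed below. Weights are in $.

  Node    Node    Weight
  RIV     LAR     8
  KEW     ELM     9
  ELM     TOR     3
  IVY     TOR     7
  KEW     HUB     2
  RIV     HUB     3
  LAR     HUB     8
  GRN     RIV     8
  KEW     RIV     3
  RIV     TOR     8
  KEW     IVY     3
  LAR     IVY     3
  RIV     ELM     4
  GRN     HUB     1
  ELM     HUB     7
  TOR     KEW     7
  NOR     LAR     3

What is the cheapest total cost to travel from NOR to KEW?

Settle nodes by increasing distance from NOR:
NOR: 0
LAR: 3  (via NOR)
IVY: 6  (via LAR)
KEW: 9  (via IVY)
Shortest route: NOR → LAR → IVY → KEW = $9.

$9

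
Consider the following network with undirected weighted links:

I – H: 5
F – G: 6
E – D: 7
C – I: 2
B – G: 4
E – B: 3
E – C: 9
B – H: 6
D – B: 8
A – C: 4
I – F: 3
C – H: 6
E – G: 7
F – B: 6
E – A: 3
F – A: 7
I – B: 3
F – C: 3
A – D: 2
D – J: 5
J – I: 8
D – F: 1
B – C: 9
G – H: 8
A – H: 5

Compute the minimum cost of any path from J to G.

Enumerating some paths:
J - D - F - B - G: 5+1+6+4 = 16
J - I - B - G: 8+3+4 = 15
J - D - F - G: 5+1+6 = 12
J - D - F - I - B - G: 5+1+3+3+4 = 16
The minimum is 12 via J - D - F - G.

12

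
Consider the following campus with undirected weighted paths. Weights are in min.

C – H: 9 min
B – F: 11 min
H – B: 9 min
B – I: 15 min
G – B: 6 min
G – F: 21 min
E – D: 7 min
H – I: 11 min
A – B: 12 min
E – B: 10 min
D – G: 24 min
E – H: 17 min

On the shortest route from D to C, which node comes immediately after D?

E

Enumerating some paths:
D - E - B - H - C: 7+10+9+9 = 35
D - E - B - I - H - C: 7+10+15+11+9 = 52
D - G - B - H - C: 24+6+9+9 = 48
D - E - H - C: 7+17+9 = 33
The minimum is 33 min via D - E - H - C.
So from D the first move is to E.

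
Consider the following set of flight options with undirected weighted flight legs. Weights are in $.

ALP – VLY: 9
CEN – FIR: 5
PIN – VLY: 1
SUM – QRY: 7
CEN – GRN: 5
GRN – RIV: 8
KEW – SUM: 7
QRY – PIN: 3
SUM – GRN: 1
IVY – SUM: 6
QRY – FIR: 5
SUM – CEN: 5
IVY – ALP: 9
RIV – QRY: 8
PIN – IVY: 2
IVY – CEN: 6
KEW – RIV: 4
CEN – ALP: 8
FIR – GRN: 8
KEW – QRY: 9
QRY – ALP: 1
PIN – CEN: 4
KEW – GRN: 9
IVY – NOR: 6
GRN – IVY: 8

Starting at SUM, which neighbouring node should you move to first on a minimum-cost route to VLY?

Enumerating some paths:
SUM → GRN → CEN → PIN → VLY: 1+5+4+1 = 11
SUM → CEN → PIN → VLY: 5+4+1 = 10
SUM → IVY → PIN → VLY: 6+2+1 = 9
The minimum is $9 via SUM → IVY → PIN → VLY.
So from SUM the first move is to IVY.

IVY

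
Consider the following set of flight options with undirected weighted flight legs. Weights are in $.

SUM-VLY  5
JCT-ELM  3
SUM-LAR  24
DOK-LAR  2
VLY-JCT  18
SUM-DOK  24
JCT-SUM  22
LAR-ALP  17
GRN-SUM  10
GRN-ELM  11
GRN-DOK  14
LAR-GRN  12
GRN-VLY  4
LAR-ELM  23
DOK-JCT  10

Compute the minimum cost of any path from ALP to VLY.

Enumerating some paths:
ALP → LAR → GRN → SUM → VLY: 17+12+10+5 = 44
ALP → LAR → GRN → VLY: 17+12+4 = 33
ALP → LAR → DOK → GRN → VLY: 17+2+14+4 = 37
ALP → LAR → SUM → VLY: 17+24+5 = 46
Cheapest is ALP → LAR → GRN → VLY at $33.

$33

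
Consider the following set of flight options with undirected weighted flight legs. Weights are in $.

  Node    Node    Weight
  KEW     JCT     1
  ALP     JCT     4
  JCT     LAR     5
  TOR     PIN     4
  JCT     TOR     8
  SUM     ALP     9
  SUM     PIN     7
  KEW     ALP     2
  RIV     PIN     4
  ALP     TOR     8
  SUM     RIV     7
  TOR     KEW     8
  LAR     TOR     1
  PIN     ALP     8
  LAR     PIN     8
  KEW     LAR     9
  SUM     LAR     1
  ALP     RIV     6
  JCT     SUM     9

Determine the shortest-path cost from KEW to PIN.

Compare a few routes:
KEW - JCT - LAR - TOR - PIN: 1+5+1+4 = 11
KEW - ALP - PIN: 2+8 = 10
The minimum is $10 via KEW - ALP - PIN.

$10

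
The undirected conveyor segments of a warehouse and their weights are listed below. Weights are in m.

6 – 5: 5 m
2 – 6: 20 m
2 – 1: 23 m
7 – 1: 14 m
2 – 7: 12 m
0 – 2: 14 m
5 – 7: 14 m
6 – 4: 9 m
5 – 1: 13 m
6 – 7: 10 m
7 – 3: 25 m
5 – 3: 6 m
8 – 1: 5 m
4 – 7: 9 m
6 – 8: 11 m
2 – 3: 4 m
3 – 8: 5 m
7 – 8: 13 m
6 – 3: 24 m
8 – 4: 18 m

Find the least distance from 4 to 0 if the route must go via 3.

38 m

Best 4 to 3: 4–6–5–3 costing 20
Shortest 3→0: 3–2–0 = 18
Total via 3: 20 + 18 = 38 m.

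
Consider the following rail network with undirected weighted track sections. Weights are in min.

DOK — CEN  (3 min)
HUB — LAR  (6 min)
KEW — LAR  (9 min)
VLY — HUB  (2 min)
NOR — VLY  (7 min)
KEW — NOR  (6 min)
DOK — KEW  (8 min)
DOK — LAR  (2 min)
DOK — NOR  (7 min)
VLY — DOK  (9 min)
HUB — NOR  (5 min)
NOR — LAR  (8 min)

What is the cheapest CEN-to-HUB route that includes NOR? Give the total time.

Best CEN to NOR: CEN → DOK → NOR costing 10
Shortest NOR→HUB: NOR → HUB = 5
Total via NOR: 10 + 5 = 15 min.

15 min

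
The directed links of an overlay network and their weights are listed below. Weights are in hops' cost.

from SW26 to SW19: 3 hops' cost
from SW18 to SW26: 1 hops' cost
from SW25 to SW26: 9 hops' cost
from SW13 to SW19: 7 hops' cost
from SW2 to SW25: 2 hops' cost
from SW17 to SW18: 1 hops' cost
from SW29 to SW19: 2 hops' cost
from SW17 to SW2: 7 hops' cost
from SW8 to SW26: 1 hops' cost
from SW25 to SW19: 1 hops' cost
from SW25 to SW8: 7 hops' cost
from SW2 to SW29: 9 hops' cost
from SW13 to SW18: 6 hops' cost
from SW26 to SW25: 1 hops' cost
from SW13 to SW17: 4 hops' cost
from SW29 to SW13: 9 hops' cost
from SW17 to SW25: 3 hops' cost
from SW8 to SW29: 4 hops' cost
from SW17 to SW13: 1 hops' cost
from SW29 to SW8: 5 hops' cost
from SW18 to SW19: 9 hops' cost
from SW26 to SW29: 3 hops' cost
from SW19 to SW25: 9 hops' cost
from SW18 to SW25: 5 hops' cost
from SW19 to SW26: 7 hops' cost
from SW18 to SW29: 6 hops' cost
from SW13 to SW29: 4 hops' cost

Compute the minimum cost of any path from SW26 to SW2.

23 hops' cost

Shortest distances from SW26:
SW26: 0
SW25: 1  (via SW26)
SW19: 2  (via SW25)
SW29: 3  (via SW26)
SW8: 8  (via SW25)
SW13: 12  (via SW29)
SW17: 16  (via SW13)
SW18: 17  (via SW17)
SW2: 23  (via SW17)
Shortest route: SW26 → SW29 → SW13 → SW17 → SW2 = 23 hops' cost.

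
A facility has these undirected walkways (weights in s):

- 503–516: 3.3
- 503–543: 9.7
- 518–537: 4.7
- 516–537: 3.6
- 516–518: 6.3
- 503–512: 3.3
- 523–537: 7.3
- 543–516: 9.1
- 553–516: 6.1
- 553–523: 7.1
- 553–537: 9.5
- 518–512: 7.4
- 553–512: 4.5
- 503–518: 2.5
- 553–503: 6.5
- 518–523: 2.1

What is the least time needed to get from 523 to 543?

14.3 s

Settle nodes by increasing distance from 523:
523: 0
518: 2.1  (via 523)
503: 4.6  (via 518)
537: 6.8  (via 518)
553: 7.1  (via 523)
512: 7.9  (via 503)
516: 7.9  (via 503)
543: 14.3  (via 503)
Shortest route: 523–518–503–543 = 14.3 s.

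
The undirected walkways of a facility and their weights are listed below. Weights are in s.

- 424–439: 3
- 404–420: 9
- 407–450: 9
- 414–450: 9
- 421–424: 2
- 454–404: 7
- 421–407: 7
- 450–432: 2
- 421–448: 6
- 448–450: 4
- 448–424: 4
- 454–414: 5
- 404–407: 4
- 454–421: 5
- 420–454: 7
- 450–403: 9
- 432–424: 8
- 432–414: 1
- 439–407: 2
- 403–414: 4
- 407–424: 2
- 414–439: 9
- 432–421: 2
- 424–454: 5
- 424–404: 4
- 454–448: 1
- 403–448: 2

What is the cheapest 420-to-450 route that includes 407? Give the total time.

Shortest 420→407: 420 → 404 → 407 = 13
Best 407 to 450: 407 → 424 → 421 → 432 → 450 costing 8
Total via 407: 13 + 8 = 21 s.

21 s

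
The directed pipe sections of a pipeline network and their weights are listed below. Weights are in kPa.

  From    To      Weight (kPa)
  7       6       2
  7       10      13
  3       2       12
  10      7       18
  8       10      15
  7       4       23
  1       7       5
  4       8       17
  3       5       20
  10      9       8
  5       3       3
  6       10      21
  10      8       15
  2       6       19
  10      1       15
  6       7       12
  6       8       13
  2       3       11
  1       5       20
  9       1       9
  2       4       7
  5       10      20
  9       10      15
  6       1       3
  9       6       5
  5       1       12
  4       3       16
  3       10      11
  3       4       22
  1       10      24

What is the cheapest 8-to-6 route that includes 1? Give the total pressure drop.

37 kPa

Best 8 to 1: 8–10–1 costing 30
Best 1 to 6: 1–7–6 costing 7
Total via 1: 30 + 7 = 37 kPa.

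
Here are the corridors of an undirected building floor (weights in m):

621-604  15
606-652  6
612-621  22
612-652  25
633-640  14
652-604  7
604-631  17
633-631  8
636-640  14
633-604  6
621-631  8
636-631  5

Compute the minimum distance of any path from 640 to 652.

27 m

Shortest distances from 640:
640: 0
636: 14  (via 640)
633: 14  (via 640)
631: 19  (via 636)
604: 20  (via 633)
621: 27  (via 631)
652: 27  (via 604)
Shortest route: 640 → 633 → 604 → 652 = 27 m.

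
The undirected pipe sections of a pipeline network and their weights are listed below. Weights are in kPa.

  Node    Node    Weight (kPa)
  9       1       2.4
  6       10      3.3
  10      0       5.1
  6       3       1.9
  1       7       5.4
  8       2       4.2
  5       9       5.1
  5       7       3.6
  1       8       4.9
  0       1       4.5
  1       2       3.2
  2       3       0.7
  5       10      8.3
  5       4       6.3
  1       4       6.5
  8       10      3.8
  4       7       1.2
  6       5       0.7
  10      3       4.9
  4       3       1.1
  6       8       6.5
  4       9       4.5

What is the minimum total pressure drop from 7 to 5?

3.6 kPa

Running Dijkstra from 7:
7: 0
4: 1.2  (via 7)
3: 2.3  (via 4)
2: 3  (via 3)
5: 3.6  (via 7)
Shortest route: 7–5 = 3.6 kPa.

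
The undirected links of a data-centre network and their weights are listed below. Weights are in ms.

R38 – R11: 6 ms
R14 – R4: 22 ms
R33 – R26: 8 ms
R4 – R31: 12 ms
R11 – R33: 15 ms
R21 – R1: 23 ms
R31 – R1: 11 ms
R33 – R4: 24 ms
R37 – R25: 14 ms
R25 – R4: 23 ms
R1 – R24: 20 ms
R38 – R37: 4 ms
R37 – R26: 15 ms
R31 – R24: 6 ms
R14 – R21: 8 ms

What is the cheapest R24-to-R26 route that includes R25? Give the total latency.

70 ms

Best R24 to R25: R24 → R31 → R4 → R25 costing 41
Best R25 to R26: R25 → R37 → R26 costing 29
Total via R25: 41 + 29 = 70 ms.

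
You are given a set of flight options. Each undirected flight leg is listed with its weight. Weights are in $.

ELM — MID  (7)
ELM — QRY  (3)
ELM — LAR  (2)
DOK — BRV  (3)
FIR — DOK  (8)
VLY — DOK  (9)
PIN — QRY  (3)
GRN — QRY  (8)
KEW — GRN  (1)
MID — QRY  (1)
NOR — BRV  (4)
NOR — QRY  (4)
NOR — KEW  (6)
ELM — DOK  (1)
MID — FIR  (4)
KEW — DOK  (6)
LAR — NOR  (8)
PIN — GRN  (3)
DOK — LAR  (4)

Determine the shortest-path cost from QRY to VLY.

Candidate routes:
QRY → ELM → LAR → DOK → VLY: 3+2+4+9 = 18
QRY → ELM → DOK → VLY: 3+1+9 = 13
QRY → MID → ELM → DOK → VLY: 1+7+1+9 = 18
Cheapest is QRY → ELM → DOK → VLY at $13.

$13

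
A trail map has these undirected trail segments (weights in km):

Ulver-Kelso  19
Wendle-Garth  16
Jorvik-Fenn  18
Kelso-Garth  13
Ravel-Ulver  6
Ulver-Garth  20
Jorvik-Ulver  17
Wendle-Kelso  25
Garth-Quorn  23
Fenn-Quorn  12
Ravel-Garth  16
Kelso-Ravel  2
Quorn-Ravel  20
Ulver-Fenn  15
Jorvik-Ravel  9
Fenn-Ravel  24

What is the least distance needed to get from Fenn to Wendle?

Settle nodes by increasing distance from Fenn:
Fenn: 0
Quorn: 12  (via Fenn)
Ulver: 15  (via Fenn)
Jorvik: 18  (via Fenn)
Ravel: 21  (via Ulver)
Kelso: 23  (via Ravel)
Garth: 35  (via Quorn)
Wendle: 48  (via Kelso)
Shortest route: Fenn–Ulver–Ravel–Kelso–Wendle = 48 km.

48 km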